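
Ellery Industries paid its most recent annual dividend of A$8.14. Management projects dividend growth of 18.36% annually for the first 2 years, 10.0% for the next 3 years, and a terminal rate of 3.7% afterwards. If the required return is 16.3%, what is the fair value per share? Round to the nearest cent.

Three-stage DDM. Project D₁…D_5; terminal Gordon value at t=5 with g = 0.037; discount at r = 0.163.
D_1 = 9.6345
D_2 = 11.4034
D_3 = 12.5437
D_4 = 13.7981
D_5 = 15.1779
TV_5 = 15.7395/(0.163−0.037) = 124.9167
P₀ = Σ Dₜ/(1+r)ᵗ + TV_5/(1+r)^5 = 98.0766

A$98.08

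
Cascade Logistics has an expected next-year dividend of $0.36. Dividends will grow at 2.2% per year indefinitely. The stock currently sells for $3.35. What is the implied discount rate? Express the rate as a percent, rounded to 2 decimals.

12.95%

Rearranging the constant-growth DDM: r = D₁/P₀ + g.
r = 0.3600 / 3.35 + 0.022 = 0.10746 + 0.022 = 0.12946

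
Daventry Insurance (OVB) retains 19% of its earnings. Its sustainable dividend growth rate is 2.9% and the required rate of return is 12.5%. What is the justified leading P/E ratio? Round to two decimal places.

Payout ratio b = 1 − 0.19 = 0.81.
Justified leading P/E = b/(r−g) = 0.81/(0.125−0.029) = 8.4375

8.44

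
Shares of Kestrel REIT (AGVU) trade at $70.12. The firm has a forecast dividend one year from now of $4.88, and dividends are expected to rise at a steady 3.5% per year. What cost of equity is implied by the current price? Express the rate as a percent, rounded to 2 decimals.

10.46%

Rearranging the constant-growth DDM: r = D₁/P₀ + g.
r = 4.8800 / 70.12 + 0.035 = 0.06959 + 0.035 = 0.10459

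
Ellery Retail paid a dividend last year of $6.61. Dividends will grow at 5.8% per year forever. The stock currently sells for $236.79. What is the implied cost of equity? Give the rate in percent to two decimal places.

8.75%

Rearranging the constant-growth DDM: r = D₁/P₀ + g.
D₁ = 6.61 × (1 + 0.058) = 6.9934.
r = 6.9934 / 236.79 + 0.058 = 0.02953 + 0.058 = 0.08753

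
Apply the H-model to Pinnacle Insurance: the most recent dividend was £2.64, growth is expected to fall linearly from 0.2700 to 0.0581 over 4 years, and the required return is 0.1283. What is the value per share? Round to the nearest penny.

H-model: P₀ = D₀[(1+g_L) + H(g_S−g_L)]/(r−g_L), with H = 4/2 = 2.
P₀ = 2.64 × [(1+0.0581) + 2×(0.27−0.0581)] / (0.1283−0.0581)
   = 2.64 × 1.4819 / 0.0702 = 55.7296

£55.73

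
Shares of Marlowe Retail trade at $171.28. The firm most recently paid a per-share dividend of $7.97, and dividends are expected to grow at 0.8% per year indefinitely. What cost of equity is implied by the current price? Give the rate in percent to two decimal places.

5.49%

Rearranging the constant-growth DDM: r = D₁/P₀ + g.
D₁ = 7.97 × (1 + 0.008) = 8.0338.
r = 8.0338 / 171.28 + 0.008 = 0.04690 + 0.008 = 0.05490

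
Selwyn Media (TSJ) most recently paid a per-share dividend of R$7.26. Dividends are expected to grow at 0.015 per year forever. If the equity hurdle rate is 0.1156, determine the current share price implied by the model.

R$73.25

Gordon growth model: P₀ = D₁/(r − g). D₁ = 7.26 × (1 + 0.015) = 7.3689.
P₀ = 7.3689 / (0.1156 − 0.015) = 7.3689 / 0.1006 = 73.2495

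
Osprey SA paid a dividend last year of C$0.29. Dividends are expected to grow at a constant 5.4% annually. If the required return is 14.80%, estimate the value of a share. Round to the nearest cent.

C$3.25

Gordon growth model: P₀ = D₁/(r − g). D₁ = 0.29 × (1 + 0.054) = 0.3057.
P₀ = 0.3057 / (0.148 − 0.054) = 0.3057 / 0.094 = 3.2517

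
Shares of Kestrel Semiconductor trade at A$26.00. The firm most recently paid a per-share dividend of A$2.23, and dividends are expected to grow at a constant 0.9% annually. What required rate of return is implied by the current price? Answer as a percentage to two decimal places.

Rearranging the constant-growth DDM: r = D₁/P₀ + g.
D₁ = 2.23 × (1 + 0.009) = 2.2501.
r = 2.2501 / 26.00 + 0.009 = 0.08654 + 0.009 = 0.09554

9.55%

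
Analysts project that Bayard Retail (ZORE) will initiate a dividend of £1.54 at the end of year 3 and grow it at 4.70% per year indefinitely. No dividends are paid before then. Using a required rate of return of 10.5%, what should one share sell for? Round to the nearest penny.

Deferred-dividend DDM. At t=2 the remaining stream is a growing perpetuity with first payment D_3 = 1.54.
V_2 = D_3/(r−g) = 1.54/(0.105−0.047) = 26.5517
P₀ = V_2/(1+r)^2 = 26.5517/(1+0.105)^2 = 21.7454

£21.75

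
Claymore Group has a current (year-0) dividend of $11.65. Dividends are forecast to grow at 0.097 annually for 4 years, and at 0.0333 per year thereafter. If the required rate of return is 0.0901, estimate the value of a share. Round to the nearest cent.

Two-stage DDM. Project D₁…D_4 at 0.097, terminal growth 0.0333, discount at r = 0.0901.
D_1 = 12.7800
D_2 = 14.0197
D_3 = 15.3796
D_4 = 16.8715
Terminal value at t=4: TV = D_5/(r−g) = 17.4333/(0.0901−0.0333) = 306.9238
P₀ = 12.7800/(1+0.0901)^1 + 14.0197/(1+0.0901)^2 + 15.3796/(1+0.0901)^3 + 16.8715/(1+0.0901)^4 + 306.9238/(1+0.0901)^4 = 264.6949

$264.69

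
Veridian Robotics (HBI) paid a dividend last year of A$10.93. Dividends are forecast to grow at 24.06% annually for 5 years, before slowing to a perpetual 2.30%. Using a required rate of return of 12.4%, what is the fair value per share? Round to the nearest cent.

Two-stage DDM. Project D₁…D_5 at 0.2406, terminal growth 0.023, discount at r = 0.124.
D_1 = 13.5598
D_2 = 16.8222
D_3 = 20.8697
D_4 = 25.8909
D_5 = 32.1203
Terminal value at t=5: TV = D_6/(r−g) = 32.8590/(0.124−0.023) = 325.3369
P₀ = 13.5598/(1+0.124)^1 + 16.8222/(1+0.124)^2 + 20.8697/(1+0.124)^3 + 25.8909/(1+0.124)^4 + 32.1203/(1+0.124)^5 + 325.3369/(1+0.124)^5 = 255.5442

A$255.54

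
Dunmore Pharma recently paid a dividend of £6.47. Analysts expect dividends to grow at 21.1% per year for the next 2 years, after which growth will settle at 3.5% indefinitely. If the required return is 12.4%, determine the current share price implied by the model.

£101.82

Two-stage DDM. Project D₁…D_2 at 0.211, terminal growth 0.035, discount at r = 0.124.
D_1 = 7.8352
D_2 = 9.4884
Terminal value at t=2: TV = D_3/(r−g) = 9.8205/(0.124−0.035) = 110.3425
P₀ = 7.8352/(1+0.124)^1 + 9.4884/(1+0.124)^2 + 110.3425/(1+0.124)^2 = 101.8206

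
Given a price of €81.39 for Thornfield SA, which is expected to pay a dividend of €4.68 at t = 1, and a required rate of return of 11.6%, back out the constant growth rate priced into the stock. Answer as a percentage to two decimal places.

From P₀ = D₁/(r − g), the implied growth is g = r − D₁/P₀.
g = 0.116 − 4.68/81.39 = 0.116 − 0.05750 = 0.05850

5.85%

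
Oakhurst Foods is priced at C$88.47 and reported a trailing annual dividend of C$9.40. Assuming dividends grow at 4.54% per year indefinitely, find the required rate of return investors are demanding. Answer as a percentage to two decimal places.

15.65%

Rearranging the constant-growth DDM: r = D₁/P₀ + g.
D₁ = 9.40 × (1 + 0.0454) = 9.8268.
r = 9.8268 / 88.47 + 0.0454 = 0.11107 + 0.0454 = 0.15647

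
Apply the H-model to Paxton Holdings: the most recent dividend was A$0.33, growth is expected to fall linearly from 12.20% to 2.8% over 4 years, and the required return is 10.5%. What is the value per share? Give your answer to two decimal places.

H-model: P₀ = D₀[(1+g_L) + H(g_S−g_L)]/(r−g_L), with H = 4/2 = 2.
P₀ = 0.33 × [(1+0.028) + 2×(0.122−0.028)] / (0.105−0.028)
   = 0.33 × 1.2160 / 0.077 = 5.2114

A$5.21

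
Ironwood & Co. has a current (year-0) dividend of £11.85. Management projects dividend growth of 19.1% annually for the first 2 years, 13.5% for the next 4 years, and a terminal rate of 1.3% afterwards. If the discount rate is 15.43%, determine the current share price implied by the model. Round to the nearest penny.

Three-stage DDM. Project D₁…D_6; terminal Gordon value at t=6 with g = 0.013; discount at r = 0.1543.
D_1 = 14.1134
D_2 = 16.8090
D_3 = 19.0782
D_4 = 21.6538
D_5 = 24.5770
D_6 = 27.8949
TV_6 = 28.2576/(0.1543−0.013) = 199.9828
P₀ = Σ Dₜ/(1+r)ᵗ + TV_6/(1+r)^6 = 157.7735

£157.77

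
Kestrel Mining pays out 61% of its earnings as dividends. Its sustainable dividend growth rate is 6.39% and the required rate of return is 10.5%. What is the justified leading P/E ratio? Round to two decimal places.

Justified leading P/E = b/(r−g) = 0.61/(0.105−0.0639) = 14.8418

14.84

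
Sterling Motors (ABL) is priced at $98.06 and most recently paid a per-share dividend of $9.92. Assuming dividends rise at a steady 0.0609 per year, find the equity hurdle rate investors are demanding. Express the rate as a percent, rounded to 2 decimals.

16.82%

Rearranging the constant-growth DDM: r = D₁/P₀ + g.
D₁ = 9.92 × (1 + 0.0609) = 10.5241.
r = 10.5241 / 98.06 + 0.0609 = 0.10732 + 0.0609 = 0.16822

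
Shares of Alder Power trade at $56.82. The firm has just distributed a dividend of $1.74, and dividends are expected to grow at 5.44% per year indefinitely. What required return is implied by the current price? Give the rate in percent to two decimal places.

8.67%

Rearranging the constant-growth DDM: r = D₁/P₀ + g.
D₁ = 1.74 × (1 + 0.0544) = 1.8347.
r = 1.8347 / 56.82 + 0.0544 = 0.03229 + 0.0544 = 0.08669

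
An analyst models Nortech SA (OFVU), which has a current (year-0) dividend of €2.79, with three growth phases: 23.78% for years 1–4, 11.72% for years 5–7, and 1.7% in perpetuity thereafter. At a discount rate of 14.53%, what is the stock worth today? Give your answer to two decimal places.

€52.48

Three-stage DDM. Project D₁…D_7; terminal Gordon value at t=7 with g = 0.017; discount at r = 0.1453.
D_1 = 3.4535
D_2 = 4.2747
D_3 = 5.2912
D_4 = 6.5495
D_5 = 7.3171
D_6 = 8.1746
D_7 = 9.1327
TV_7 = 9.2879/(0.1453−0.017) = 72.3924
P₀ = Σ Dₜ/(1+r)ᵗ + TV_7/(1+r)^7 = 52.4776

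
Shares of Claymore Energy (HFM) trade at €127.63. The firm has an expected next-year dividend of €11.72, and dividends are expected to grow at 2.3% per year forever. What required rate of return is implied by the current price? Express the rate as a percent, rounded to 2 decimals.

11.48%

Rearranging the constant-growth DDM: r = D₁/P₀ + g.
r = 11.7200 / 127.63 + 0.023 = 0.09183 + 0.023 = 0.11483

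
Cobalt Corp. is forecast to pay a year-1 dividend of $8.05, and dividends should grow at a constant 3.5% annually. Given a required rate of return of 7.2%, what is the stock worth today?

Gordon growth model: P₀ = D₁/(r − g), with D₁ = 8.05 given directly.
P₀ = 8.0500 / (0.072 − 0.035) = 8.0500 / 0.037 = 217.5676

$217.57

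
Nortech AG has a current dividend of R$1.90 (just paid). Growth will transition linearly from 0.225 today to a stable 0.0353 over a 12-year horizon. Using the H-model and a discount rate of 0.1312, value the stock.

R$43.06

H-model: P₀ = D₀[(1+g_L) + H(g_S−g_L)]/(r−g_L), with H = 12/2 = 6.
P₀ = 1.90 × [(1+0.0353) + 6×(0.225−0.0353)] / (0.1312−0.0353)
   = 1.90 × 2.1735 / 0.0959 = 43.0620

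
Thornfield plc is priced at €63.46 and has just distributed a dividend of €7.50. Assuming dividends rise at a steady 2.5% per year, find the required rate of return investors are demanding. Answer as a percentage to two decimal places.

Rearranging the constant-growth DDM: r = D₁/P₀ + g.
D₁ = 7.50 × (1 + 0.025) = 7.6875.
r = 7.6875 / 63.46 + 0.025 = 0.12114 + 0.025 = 0.14614

14.61%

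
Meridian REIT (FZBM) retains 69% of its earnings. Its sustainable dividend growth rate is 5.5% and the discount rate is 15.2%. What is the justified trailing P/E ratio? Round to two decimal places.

Payout ratio b = 1 − 0.69 = 0.31.
Justified trailing P/E = b(1+g)/(r−g) = 0.31×(1+0.055)/(0.152−0.055) = 3.3716

3.37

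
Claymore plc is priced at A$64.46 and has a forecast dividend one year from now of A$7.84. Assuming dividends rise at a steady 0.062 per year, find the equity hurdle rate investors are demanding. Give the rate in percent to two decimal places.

18.36%

Rearranging the constant-growth DDM: r = D₁/P₀ + g.
r = 7.8400 / 64.46 + 0.062 = 0.12163 + 0.062 = 0.18363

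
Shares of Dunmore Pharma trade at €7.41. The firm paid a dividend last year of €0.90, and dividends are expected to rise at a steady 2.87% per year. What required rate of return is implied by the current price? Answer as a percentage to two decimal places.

15.36%

Rearranging the constant-growth DDM: r = D₁/P₀ + g.
D₁ = 0.90 × (1 + 0.0287) = 0.9258.
r = 0.9258 / 7.41 + 0.0287 = 0.12494 + 0.0287 = 0.15364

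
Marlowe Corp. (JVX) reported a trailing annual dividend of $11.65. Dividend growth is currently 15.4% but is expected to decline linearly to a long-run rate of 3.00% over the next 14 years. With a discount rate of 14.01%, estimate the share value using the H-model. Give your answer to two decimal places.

$200.83

H-model: P₀ = D₀[(1+g_L) + H(g_S−g_L)]/(r−g_L), with H = 14/2 = 7.
P₀ = 11.65 × [(1+0.03) + 7×(0.154−0.03)] / (0.1401−0.03)
   = 11.65 × 1.8980 / 0.1101 = 200.8329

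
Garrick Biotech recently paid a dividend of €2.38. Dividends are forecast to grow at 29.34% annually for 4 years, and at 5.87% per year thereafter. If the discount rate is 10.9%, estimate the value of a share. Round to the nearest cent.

Two-stage DDM. Project D₁…D_4 at 0.2934, terminal growth 0.0587, discount at r = 0.109.
D_1 = 3.0783
D_2 = 3.9815
D_3 = 5.1496
D_4 = 6.6605
Terminal value at t=4: TV = D_5/(r−g) = 7.0515/(0.109−0.0587) = 140.1888
P₀ = 3.0783/(1+0.109)^1 + 3.9815/(1+0.109)^2 + 5.1496/(1+0.109)^3 + 6.6605/(1+0.109)^4 + 140.1888/(1+0.109)^4 = 106.8721

€106.87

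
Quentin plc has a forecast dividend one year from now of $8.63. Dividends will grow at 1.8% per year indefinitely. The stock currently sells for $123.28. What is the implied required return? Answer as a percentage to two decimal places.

Rearranging the constant-growth DDM: r = D₁/P₀ + g.
r = 8.6300 / 123.28 + 0.018 = 0.07000 + 0.018 = 0.08800

8.80%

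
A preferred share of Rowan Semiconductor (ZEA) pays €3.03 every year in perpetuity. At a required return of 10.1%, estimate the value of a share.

Zero-growth DDM (perpetuity): P₀ = D/r = 3.03 / 0.101 = 30.0000

€30.00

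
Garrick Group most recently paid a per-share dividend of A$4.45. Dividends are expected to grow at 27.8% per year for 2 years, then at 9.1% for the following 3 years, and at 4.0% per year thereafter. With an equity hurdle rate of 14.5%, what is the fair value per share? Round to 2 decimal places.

Three-stage DDM. Project D₁…D_5; terminal Gordon value at t=5 with g = 0.04; discount at r = 0.145.
D_1 = 5.6871
D_2 = 7.2681
D_3 = 7.9295
D_4 = 8.6511
D_5 = 9.4383
TV_5 = 9.8159/(0.145−0.04) = 93.4846
P₀ = Σ Dₜ/(1+r)ᵗ + TV_5/(1+r)^5 = 73.1243

A$73.12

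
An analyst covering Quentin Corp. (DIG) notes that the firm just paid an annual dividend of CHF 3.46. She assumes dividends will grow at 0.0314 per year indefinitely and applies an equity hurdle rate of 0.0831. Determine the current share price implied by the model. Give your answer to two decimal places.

Gordon growth model: P₀ = D₁/(r − g). D₁ = 3.46 × (1 + 0.0314) = 3.5686.
P₀ = 3.5686 / (0.0831 − 0.0314) = 3.5686 / 0.0517 = 69.0260

CHF 69.03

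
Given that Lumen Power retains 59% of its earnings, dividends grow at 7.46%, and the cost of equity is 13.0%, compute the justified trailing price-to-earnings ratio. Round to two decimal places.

7.95

Payout ratio b = 1 − 0.59 = 0.41.
Justified trailing P/E = b(1+g)/(r−g) = 0.41×(1+0.0746)/(0.13−0.0746) = 7.9528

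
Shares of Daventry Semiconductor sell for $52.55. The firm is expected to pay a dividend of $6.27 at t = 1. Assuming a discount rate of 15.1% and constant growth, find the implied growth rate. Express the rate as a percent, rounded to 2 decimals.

3.17%

From P₀ = D₁/(r − g), the implied growth is g = r − D₁/P₀.
g = 0.151 − 6.27/52.55 = 0.151 − 0.11931 = 0.03169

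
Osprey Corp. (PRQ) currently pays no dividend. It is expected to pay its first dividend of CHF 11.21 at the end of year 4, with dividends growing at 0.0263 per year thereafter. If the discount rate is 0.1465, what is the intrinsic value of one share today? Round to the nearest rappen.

CHF 61.88

Deferred-dividend DDM. At t=3 the remaining stream is a growing perpetuity with first payment D_4 = 11.21.
V_3 = D_4/(r−g) = 11.21/(0.1465−0.0263) = 93.2612
P₀ = V_3/(1+r)^3 = 93.2612/(1+0.1465)^3 = 61.8841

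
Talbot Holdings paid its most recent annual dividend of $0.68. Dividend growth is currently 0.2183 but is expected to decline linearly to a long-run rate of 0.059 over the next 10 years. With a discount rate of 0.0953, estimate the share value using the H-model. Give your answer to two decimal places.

$34.76

H-model: P₀ = D₀[(1+g_L) + H(g_S−g_L)]/(r−g_L), with H = 10/2 = 5.
P₀ = 0.68 × [(1+0.059) + 5×(0.2183−0.059)] / (0.0953−0.059)
   = 0.68 × 1.8555 / 0.0363 = 34.7587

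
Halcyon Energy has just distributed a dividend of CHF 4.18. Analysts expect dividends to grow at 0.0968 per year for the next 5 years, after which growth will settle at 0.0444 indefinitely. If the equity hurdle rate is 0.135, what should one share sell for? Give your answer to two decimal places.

Two-stage DDM. Project D₁…D_5 at 0.0968, terminal growth 0.0444, discount at r = 0.135.
D_1 = 4.5846
D_2 = 5.0284
D_3 = 5.5152
D_4 = 6.0490
D_5 = 6.6346
Terminal value at t=5: TV = D_6/(r−g) = 6.9292/(0.135−0.0444) = 76.4808
P₀ = 4.5846/(1+0.135)^1 + 5.0284/(1+0.135)^2 + 5.5152/(1+0.135)^3 + 6.0490/(1+0.135)^4 + 6.6346/(1+0.135)^5 + 76.4808/(1+0.135)^5 = 59.4865

CHF 59.49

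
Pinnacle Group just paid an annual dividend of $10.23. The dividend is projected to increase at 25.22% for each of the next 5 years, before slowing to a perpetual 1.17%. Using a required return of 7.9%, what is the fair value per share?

Two-stage DDM. Project D₁…D_5 at 0.2522, terminal growth 0.0117, discount at r = 0.079.
D_1 = 12.8100
D_2 = 16.0407
D_3 = 20.0862
D_4 = 25.1519
D_5 = 31.4952
Terminal value at t=5: TV = D_6/(r−g) = 31.8637/(0.079−0.0117) = 473.4573
P₀ = 12.8100/(1+0.079)^1 + 16.0407/(1+0.079)^2 + 20.0862/(1+0.079)^3 + 25.1519/(1+0.079)^4 + 31.4952/(1+0.079)^5 + 473.4573/(1+0.079)^5 = 405.4530

$405.45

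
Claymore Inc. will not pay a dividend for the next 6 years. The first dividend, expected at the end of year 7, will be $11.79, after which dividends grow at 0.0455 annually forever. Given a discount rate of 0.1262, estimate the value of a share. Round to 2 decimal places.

$71.61

Deferred-dividend DDM. At t=6 the remaining stream is a growing perpetuity with first payment D_7 = 11.79.
V_6 = D_7/(r−g) = 11.79/(0.1262−0.0455) = 146.0967
P₀ = V_6/(1+r)^6 = 146.0967/(1+0.1262)^6 = 71.6056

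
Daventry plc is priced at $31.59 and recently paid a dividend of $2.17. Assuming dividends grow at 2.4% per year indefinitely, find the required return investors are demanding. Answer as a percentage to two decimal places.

Rearranging the constant-growth DDM: r = D₁/P₀ + g.
D₁ = 2.17 × (1 + 0.024) = 2.2221.
r = 2.2221 / 31.59 + 0.024 = 0.07034 + 0.024 = 0.09434

9.43%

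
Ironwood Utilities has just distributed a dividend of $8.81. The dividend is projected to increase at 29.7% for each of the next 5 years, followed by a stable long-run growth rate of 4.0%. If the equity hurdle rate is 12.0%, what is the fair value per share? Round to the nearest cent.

$308.41

Two-stage DDM. Project D₁…D_5 at 0.297, terminal growth 0.04, discount at r = 0.12.
D_1 = 11.4266
D_2 = 14.8203
D_3 = 19.2219
D_4 = 24.9308
D_5 = 32.3352
Terminal value at t=5: TV = D_6/(r−g) = 33.6286/(0.12−0.04) = 420.3578
P₀ = 11.4266/(1+0.12)^1 + 14.8203/(1+0.12)^2 + 19.2219/(1+0.12)^3 + 24.9308/(1+0.12)^4 + 32.3352/(1+0.12)^5 + 420.3578/(1+0.12)^5 = 308.4128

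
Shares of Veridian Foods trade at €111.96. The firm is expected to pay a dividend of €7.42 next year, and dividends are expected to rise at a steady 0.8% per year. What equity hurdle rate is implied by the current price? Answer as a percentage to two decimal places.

Rearranging the constant-growth DDM: r = D₁/P₀ + g.
r = 7.4200 / 111.96 + 0.008 = 0.06627 + 0.008 = 0.07427

7.43%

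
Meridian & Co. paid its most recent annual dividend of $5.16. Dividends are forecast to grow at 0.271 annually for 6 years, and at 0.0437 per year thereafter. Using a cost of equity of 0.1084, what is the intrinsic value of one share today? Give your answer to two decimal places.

Two-stage DDM. Project D₁…D_6 at 0.271, terminal growth 0.0437, discount at r = 0.1084.
D_1 = 6.5584
D_2 = 8.3357
D_3 = 10.5946
D_4 = 13.4658
D_5 = 17.1150
D_6 = 21.7532
Terminal value at t=6: TV = D_7/(r−g) = 22.7038/(0.1084−0.0437) = 350.9089
P₀ = 6.5584/(1+0.1084)^1 + 8.3357/(1+0.1084)^2 + 10.5946/(1+0.1084)^3 + 13.4658/(1+0.1084)^4 + 17.1150/(1+0.1084)^5 + 21.7532/(1+0.1084)^6 + 350.9089/(1+0.1084)^6 = 240.6066

$240.61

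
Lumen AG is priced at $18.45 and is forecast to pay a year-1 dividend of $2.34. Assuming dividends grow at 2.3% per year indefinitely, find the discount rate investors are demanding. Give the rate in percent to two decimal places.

Rearranging the constant-growth DDM: r = D₁/P₀ + g.
r = 2.3400 / 18.45 + 0.023 = 0.12683 + 0.023 = 0.14983

14.98%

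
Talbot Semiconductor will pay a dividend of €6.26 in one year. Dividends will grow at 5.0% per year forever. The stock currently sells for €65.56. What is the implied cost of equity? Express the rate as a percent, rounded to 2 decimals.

Rearranging the constant-growth DDM: r = D₁/P₀ + g.
r = 6.2600 / 65.56 + 0.05 = 0.09549 + 0.05 = 0.14549

14.55%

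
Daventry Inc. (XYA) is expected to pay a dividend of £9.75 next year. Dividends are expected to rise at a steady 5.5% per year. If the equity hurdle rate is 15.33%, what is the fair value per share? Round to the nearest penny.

Gordon growth model: P₀ = D₁/(r − g), with D₁ = 9.75 given directly.
P₀ = 9.7500 / (0.1533 − 0.055) = 9.7500 / 0.0983 = 99.1862

£99.19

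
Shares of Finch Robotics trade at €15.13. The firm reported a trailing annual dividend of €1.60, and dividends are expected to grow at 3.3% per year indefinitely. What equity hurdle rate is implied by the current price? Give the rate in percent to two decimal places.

Rearranging the constant-growth DDM: r = D₁/P₀ + g.
D₁ = 1.60 × (1 + 0.033) = 1.6528.
r = 1.6528 / 15.13 + 0.033 = 0.10924 + 0.033 = 0.14224

14.22%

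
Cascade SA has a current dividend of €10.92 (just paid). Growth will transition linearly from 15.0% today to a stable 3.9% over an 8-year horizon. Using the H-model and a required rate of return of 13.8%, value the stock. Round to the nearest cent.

H-model: P₀ = D₀[(1+g_L) + H(g_S−g_L)]/(r−g_L), with H = 8/2 = 4.
P₀ = 10.92 × [(1+0.039) + 4×(0.15−0.039)] / (0.138−0.039)
   = 10.92 × 1.4830 / 0.099 = 163.5794

€163.58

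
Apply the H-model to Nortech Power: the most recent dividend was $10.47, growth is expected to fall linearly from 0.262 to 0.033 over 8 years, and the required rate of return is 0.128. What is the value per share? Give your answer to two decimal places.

$214.80

H-model: P₀ = D₀[(1+g_L) + H(g_S−g_L)]/(r−g_L), with H = 8/2 = 4.
P₀ = 10.47 × [(1+0.033) + 4×(0.262−0.033)] / (0.128−0.033)
   = 10.47 × 1.9490 / 0.095 = 214.8003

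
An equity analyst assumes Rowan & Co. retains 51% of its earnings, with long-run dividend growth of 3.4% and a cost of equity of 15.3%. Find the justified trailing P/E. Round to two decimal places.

4.26

Payout ratio b = 1 − 0.51 = 0.49.
Justified trailing P/E = b(1+g)/(r−g) = 0.49×(1+0.034)/(0.153−0.034) = 4.2576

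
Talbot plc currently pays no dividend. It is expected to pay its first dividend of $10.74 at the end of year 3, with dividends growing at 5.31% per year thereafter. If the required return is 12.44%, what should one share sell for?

Deferred-dividend DDM. At t=2 the remaining stream is a growing perpetuity with first payment D_3 = 10.74.
V_2 = D_3/(r−g) = 10.74/(0.1244−0.0531) = 150.6311
P₀ = V_2/(1+r)^2 = 150.6311/(1+0.1244)^2 = 119.1442

$119.14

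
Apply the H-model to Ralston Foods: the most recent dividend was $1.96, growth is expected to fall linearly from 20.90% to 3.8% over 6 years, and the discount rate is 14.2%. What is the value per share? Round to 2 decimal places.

$29.23

H-model: P₀ = D₀[(1+g_L) + H(g_S−g_L)]/(r−g_L), with H = 6/2 = 3.
P₀ = 1.96 × [(1+0.038) + 3×(0.209−0.038)] / (0.142−0.038)
   = 1.96 × 1.5510 / 0.104 = 29.2304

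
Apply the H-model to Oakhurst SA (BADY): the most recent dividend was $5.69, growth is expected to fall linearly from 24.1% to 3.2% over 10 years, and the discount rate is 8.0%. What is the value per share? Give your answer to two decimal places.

$246.21

H-model: P₀ = D₀[(1+g_L) + H(g_S−g_L)]/(r−g_L), with H = 10/2 = 5.
P₀ = 5.69 × [(1+0.032) + 5×(0.241−0.032)] / (0.08−0.032)
   = 5.69 × 2.0770 / 0.048 = 246.2110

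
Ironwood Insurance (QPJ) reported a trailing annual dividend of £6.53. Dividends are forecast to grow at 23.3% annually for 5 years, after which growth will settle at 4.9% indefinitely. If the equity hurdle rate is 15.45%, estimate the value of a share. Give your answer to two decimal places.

Two-stage DDM. Project D₁…D_5 at 0.233, terminal growth 0.049, discount at r = 0.1545.
D_1 = 8.0515
D_2 = 9.9275
D_3 = 12.2406
D_4 = 15.0926
D_5 = 18.6092
Terminal value at t=5: TV = D_6/(r−g) = 19.5211/(0.1545−0.049) = 185.0340
P₀ = 8.0515/(1+0.1545)^1 + 9.9275/(1+0.1545)^2 + 12.2406/(1+0.1545)^3 + 15.0926/(1+0.1545)^4 + 18.6092/(1+0.1545)^5 + 185.0340/(1+0.1545)^5 = 130.1612

£130.16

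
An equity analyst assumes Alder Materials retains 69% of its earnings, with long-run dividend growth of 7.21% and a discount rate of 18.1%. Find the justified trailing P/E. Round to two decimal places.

3.05

Payout ratio b = 1 − 0.69 = 0.31.
Justified trailing P/E = b(1+g)/(r−g) = 0.31×(1+0.0721)/(0.181−0.0721) = 3.0519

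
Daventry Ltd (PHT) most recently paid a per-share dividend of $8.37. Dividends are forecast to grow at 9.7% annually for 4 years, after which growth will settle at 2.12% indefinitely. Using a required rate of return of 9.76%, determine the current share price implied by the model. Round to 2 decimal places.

$145.07

Two-stage DDM. Project D₁…D_4 at 0.097, terminal growth 0.0212, discount at r = 0.0976.
D_1 = 9.1819
D_2 = 10.0725
D_3 = 11.0496
D_4 = 12.1214
Terminal value at t=4: TV = D_5/(r−g) = 12.3784/(0.0976−0.0212) = 162.0203
P₀ = 9.1819/(1+0.0976)^1 + 10.0725/(1+0.0976)^2 + 11.0496/(1+0.0976)^3 + 12.1214/(1+0.0976)^4 + 162.0203/(1+0.0976)^4 = 145.0674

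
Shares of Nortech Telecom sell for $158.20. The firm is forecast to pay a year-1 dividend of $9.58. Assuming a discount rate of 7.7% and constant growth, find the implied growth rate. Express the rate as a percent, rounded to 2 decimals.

From P₀ = D₁/(r − g), the implied growth is g = r − D₁/P₀.
g = 0.077 − 9.58/158.20 = 0.077 − 0.06056 = 0.01644

1.64%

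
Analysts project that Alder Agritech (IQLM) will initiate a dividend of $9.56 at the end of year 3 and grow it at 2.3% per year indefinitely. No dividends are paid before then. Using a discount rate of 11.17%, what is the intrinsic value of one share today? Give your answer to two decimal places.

Deferred-dividend DDM. At t=2 the remaining stream is a growing perpetuity with first payment D_3 = 9.56.
V_2 = D_3/(r−g) = 9.56/(0.1117−0.023) = 107.7790
P₀ = V_2/(1+r)^2 = 107.7790/(1+0.1117)^2 = 87.2085

$87.21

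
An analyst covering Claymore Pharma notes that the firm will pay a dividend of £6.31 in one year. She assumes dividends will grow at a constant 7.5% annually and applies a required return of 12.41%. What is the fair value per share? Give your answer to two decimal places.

Gordon growth model: P₀ = D₁/(r − g), with D₁ = 6.31 given directly.
P₀ = 6.3100 / (0.1241 − 0.075) = 6.3100 / 0.0491 = 128.5132

£128.51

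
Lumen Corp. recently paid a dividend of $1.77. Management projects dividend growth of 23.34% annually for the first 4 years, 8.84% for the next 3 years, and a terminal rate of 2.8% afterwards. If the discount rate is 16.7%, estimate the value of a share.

$27.17

Three-stage DDM. Project D₁…D_7; terminal Gordon value at t=7 with g = 0.028; discount at r = 0.167.
D_1 = 2.1831
D_2 = 2.6927
D_3 = 3.3211
D_4 = 4.0963
D_5 = 4.4584
D_6 = 4.8525
D_7 = 5.2815
TV_7 = 5.4293/(0.167−0.028) = 39.0601
P₀ = Σ Dₜ/(1+r)ᵗ + TV_7/(1+r)^7 = 27.1692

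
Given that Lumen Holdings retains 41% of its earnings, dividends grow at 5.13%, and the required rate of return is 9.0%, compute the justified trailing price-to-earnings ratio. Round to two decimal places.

16.03

Payout ratio b = 1 − 0.41 = 0.59.
Justified trailing P/E = b(1+g)/(r−g) = 0.59×(1+0.0513)/(0.09−0.0513) = 16.0276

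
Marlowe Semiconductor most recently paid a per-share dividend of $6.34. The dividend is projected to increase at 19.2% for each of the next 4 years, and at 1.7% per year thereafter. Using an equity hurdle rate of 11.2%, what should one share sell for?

$119.87

Two-stage DDM. Project D₁…D_4 at 0.192, terminal growth 0.017, discount at r = 0.112.
D_1 = 7.5573
D_2 = 9.0083
D_3 = 10.7379
D_4 = 12.7995
Terminal value at t=4: TV = D_5/(r−g) = 13.0171/(0.112−0.017) = 137.0224
P₀ = 7.5573/(1+0.112)^1 + 9.0083/(1+0.112)^2 + 10.7379/(1+0.112)^3 + 12.7995/(1+0.112)^4 + 137.0224/(1+0.112)^4 = 119.8746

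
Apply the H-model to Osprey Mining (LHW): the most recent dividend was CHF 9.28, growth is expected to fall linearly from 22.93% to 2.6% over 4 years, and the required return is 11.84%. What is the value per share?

H-model: P₀ = D₀[(1+g_L) + H(g_S−g_L)]/(r−g_L), with H = 4/2 = 2.
P₀ = 9.28 × [(1+0.026) + 2×(0.2293−0.026)] / (0.1184−0.026)
   = 9.28 × 1.4326 / 0.0924 = 143.8802

CHF 143.88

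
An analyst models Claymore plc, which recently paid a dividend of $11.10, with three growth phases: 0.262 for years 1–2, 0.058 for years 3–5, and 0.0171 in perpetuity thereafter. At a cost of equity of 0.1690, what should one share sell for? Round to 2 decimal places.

Three-stage DDM. Project D₁…D_5; terminal Gordon value at t=5 with g = 0.0171; discount at r = 0.169.
D_1 = 14.0082
D_2 = 17.6783
D_3 = 18.7037
D_4 = 19.7885
D_5 = 20.9362
TV_5 = 21.2942/(0.169−0.0171) = 140.1860
P₀ = Σ Dₜ/(1+r)ᵗ + TV_5/(1+r)^5 = 121.0283

$121.03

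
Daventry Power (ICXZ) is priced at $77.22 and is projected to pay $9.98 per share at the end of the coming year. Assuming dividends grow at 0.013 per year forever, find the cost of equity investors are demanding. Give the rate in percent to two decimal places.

14.22%

Rearranging the constant-growth DDM: r = D₁/P₀ + g.
r = 9.9800 / 77.22 + 0.013 = 0.12924 + 0.013 = 0.14224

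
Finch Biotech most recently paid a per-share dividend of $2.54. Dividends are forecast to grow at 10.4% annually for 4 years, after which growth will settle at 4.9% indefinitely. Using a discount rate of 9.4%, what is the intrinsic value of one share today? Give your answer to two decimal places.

Two-stage DDM. Project D₁…D_4 at 0.104, terminal growth 0.049, discount at r = 0.094.
D_1 = 2.8042
D_2 = 3.0958
D_3 = 3.4178
D_4 = 3.7732
Terminal value at t=4: TV = D_5/(r−g) = 3.9581/(0.094−0.049) = 87.9575
P₀ = 2.8042/(1+0.094)^1 + 3.0958/(1+0.094)^2 + 3.4178/(1+0.094)^3 + 3.7732/(1+0.094)^4 + 87.9575/(1+0.094)^4 = 71.7993

$71.80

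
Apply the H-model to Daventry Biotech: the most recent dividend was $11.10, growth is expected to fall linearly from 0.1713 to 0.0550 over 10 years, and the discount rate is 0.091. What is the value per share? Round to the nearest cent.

H-model: P₀ = D₀[(1+g_L) + H(g_S−g_L)]/(r−g_L), with H = 10/2 = 5.
P₀ = 11.10 × [(1+0.055) + 5×(0.1713−0.055)] / (0.091−0.055)
   = 11.10 × 1.6365 / 0.036 = 504.5875

$504.59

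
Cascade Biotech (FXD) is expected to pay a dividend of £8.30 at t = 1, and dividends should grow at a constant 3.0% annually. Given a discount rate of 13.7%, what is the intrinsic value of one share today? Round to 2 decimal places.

Gordon growth model: P₀ = D₁/(r − g), with D₁ = 8.30 given directly.
P₀ = 8.3000 / (0.137 − 0.03) = 8.3000 / 0.107 = 77.5701

£77.57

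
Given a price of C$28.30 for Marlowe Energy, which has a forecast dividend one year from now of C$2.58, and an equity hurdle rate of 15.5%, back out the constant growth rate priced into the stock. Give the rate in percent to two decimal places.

From P₀ = D₁/(r − g), the implied growth is g = r − D₁/P₀.
g = 0.155 − 2.58/28.30 = 0.155 − 0.09117 = 0.06383

6.38%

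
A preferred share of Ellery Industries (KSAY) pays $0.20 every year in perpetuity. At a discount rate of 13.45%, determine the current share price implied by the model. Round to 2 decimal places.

Zero-growth DDM (perpetuity): P₀ = D/r = 0.20 / 0.1345 = 1.4870

$1.49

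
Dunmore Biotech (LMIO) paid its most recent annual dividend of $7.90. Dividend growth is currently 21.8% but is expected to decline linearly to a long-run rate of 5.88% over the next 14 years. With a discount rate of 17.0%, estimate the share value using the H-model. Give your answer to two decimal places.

$154.39

H-model: P₀ = D₀[(1+g_L) + H(g_S−g_L)]/(r−g_L), with H = 14/2 = 7.
P₀ = 7.90 × [(1+0.0588) + 7×(0.218−0.0588)] / (0.17−0.0588)
   = 7.90 × 2.1732 / 0.1112 = 154.3910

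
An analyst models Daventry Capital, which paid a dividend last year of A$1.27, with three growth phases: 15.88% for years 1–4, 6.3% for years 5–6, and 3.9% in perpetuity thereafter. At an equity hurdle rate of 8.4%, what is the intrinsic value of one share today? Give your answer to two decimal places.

Three-stage DDM. Project D₁…D_6; terminal Gordon value at t=6 with g = 0.039; discount at r = 0.084.
D_1 = 1.4717
D_2 = 1.7054
D_3 = 1.9762
D_4 = 2.2900
D_5 = 2.4343
D_6 = 2.5876
TV_6 = 2.6886/(0.084−0.039) = 59.7458
P₀ = Σ Dₜ/(1+r)ᵗ + TV_6/(1+r)^6 = 46.0643

A$46.06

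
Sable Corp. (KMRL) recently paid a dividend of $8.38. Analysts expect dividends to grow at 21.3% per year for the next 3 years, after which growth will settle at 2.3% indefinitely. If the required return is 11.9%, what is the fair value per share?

Two-stage DDM. Project D₁…D_3 at 0.213, terminal growth 0.023, discount at r = 0.119.
D_1 = 10.1649
D_2 = 12.3301
D_3 = 14.9564
Terminal value at t=3: TV = D_4/(r−g) = 15.3004/(0.119−0.023) = 159.3789
P₀ = 10.1649/(1+0.119)^1 + 12.3301/(1+0.119)^2 + 14.9564/(1+0.119)^3 + 159.3789/(1+0.119)^3 = 143.3524

$143.35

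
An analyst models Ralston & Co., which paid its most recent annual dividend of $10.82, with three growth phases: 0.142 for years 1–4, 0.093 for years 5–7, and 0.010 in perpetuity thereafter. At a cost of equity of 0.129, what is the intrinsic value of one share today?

Three-stage DDM. Project D₁…D_7; terminal Gordon value at t=7 with g = 0.01; discount at r = 0.129.
D_1 = 12.3564
D_2 = 14.1111
D_3 = 16.1148
D_4 = 18.4031
D_5 = 20.1146
D_6 = 21.9853
D_7 = 24.0299
TV_7 = 24.2702/(0.129−0.01) = 203.9513
P₀ = Σ Dₜ/(1+r)ᵗ + TV_7/(1+r)^7 = 163.6306

$163.63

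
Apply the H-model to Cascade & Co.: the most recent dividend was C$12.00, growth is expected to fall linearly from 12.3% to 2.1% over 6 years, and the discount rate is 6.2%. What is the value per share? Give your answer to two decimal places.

H-model: P₀ = D₀[(1+g_L) + H(g_S−g_L)]/(r−g_L), with H = 6/2 = 3.
P₀ = 12.00 × [(1+0.021) + 3×(0.123−0.021)] / (0.062−0.021)
   = 12.00 × 1.3270 / 0.041 = 388.3902

C$388.39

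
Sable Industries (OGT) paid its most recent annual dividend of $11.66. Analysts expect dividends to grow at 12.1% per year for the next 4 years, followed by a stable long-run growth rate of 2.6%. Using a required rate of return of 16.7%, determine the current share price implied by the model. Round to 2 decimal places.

Two-stage DDM. Project D₁…D_4 at 0.121, terminal growth 0.026, discount at r = 0.167.
D_1 = 13.0709
D_2 = 14.6524
D_3 = 16.4254
D_4 = 18.4128
Terminal value at t=4: TV = D_5/(r−g) = 18.8916/(0.167−0.026) = 133.9829
P₀ = 13.0709/(1+0.167)^1 + 14.6524/(1+0.167)^2 + 16.4254/(1+0.167)^3 + 18.4128/(1+0.167)^4 + 133.9829/(1+0.167)^4 = 114.4596

$114.46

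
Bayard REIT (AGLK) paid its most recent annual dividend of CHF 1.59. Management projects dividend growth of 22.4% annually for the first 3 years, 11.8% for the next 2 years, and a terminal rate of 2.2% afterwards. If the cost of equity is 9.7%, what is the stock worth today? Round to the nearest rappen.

CHF 41.77

Three-stage DDM. Project D₁…D_5; terminal Gordon value at t=5 with g = 0.022; discount at r = 0.097.
D_1 = 1.9462
D_2 = 2.3821
D_3 = 2.9157
D_4 = 3.2597
D_5 = 3.6444
TV_5 = 3.7246/(0.097−0.022) = 49.6609
P₀ = Σ Dₜ/(1+r)ᵗ + TV_5/(1+r)^5 = 41.7665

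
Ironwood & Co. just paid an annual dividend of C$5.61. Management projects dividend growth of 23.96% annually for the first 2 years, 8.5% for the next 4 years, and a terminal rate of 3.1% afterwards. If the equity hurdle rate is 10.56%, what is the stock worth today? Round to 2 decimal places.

C$130.66

Three-stage DDM. Project D₁…D_6; terminal Gordon value at t=6 with g = 0.031; discount at r = 0.1056.
D_1 = 6.9542
D_2 = 8.6204
D_3 = 9.3531
D_4 = 10.1481
D_5 = 11.0107
D_6 = 11.9466
TV_6 = 12.3170/(0.1056−0.031) = 165.1067
P₀ = Σ Dₜ/(1+r)ᵗ + TV_6/(1+r)^6 = 130.6633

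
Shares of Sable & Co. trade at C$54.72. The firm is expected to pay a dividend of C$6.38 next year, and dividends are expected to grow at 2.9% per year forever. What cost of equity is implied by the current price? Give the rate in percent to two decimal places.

Rearranging the constant-growth DDM: r = D₁/P₀ + g.
r = 6.3800 / 54.72 + 0.029 = 0.11659 + 0.029 = 0.14559

14.56%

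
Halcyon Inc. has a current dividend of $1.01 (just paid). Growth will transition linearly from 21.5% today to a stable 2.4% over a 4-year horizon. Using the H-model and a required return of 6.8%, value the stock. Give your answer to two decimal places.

$32.27

H-model: P₀ = D₀[(1+g_L) + H(g_S−g_L)]/(r−g_L), with H = 4/2 = 2.
P₀ = 1.01 × [(1+0.024) + 2×(0.215−0.024)] / (0.068−0.024)
   = 1.01 × 1.4060 / 0.044 = 32.2741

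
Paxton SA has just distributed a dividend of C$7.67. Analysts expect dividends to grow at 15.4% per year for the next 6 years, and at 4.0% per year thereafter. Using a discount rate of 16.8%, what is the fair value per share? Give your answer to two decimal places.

C$102.10

Two-stage DDM. Project D₁…D_6 at 0.154, terminal growth 0.04, discount at r = 0.168.
D_1 = 8.8512
D_2 = 10.2143
D_3 = 11.7873
D_4 = 13.6025
D_5 = 15.6973
D_6 = 18.1147
Terminal value at t=6: TV = D_7/(r−g) = 18.8392/(0.168−0.04) = 147.1816
P₀ = 8.8512/(1+0.168)^1 + 10.2143/(1+0.168)^2 + 11.7873/(1+0.168)^3 + 13.6025/(1+0.168)^4 + 15.6973/(1+0.168)^5 + 18.1147/(1+0.168)^6 + 147.1816/(1+0.168)^6 = 102.0966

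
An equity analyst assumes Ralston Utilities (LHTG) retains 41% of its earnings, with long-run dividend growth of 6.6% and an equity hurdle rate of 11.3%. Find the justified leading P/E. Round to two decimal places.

12.55

Payout ratio b = 1 − 0.41 = 0.59.
Justified leading P/E = b/(r−g) = 0.59/(0.113−0.066) = 12.5532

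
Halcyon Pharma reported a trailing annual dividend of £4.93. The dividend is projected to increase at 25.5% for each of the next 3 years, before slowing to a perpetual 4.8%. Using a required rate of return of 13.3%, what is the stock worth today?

£100.82

Two-stage DDM. Project D₁…D_3 at 0.255, terminal growth 0.048, discount at r = 0.133.
D_1 = 6.1871
D_2 = 7.7649
D_3 = 9.7449
Terminal value at t=3: TV = D_4/(r−g) = 10.2127/(0.133−0.048) = 120.1491
P₀ = 6.1871/(1+0.133)^1 + 7.7649/(1+0.133)^2 + 9.7449/(1+0.133)^3 + 120.1491/(1+0.133)^3 = 100.8196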